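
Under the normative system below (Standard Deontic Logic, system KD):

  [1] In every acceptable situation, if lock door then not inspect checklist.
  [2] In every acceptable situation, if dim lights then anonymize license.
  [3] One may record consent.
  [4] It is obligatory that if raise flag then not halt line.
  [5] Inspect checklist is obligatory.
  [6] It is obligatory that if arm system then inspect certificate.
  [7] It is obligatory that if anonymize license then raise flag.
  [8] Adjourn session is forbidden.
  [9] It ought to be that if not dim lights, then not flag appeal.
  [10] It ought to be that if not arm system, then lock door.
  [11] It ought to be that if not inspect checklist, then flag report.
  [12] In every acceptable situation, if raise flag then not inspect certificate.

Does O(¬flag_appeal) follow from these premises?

Premise 5 gives O(inspect_checklist).
The contrapositive of premise 1 (O(lock_door → ¬inspect_checklist)) is O(inspect_checklist → ¬lock_door), and O(inspect_checklist) is already established, so O(¬lock_door).
Premise 10, O(¬arm_system → lock_door), contraposes to O(¬lock_door → arm_system); with O(¬lock_door) we get O(arm_system).
Premise 6 is O(arm_system → inspect_certificate); since O(arm_system), deontic closure gives O(inspect_certificate).
Premise 12 is O(raise_flag → ¬inspect_certificate); contrapositively O(inspect_certificate → ¬raise_flag). Since O(inspect_certificate) holds, K gives O(¬raise_flag).
Premise 7, O(anonymize_license → raise_flag), contraposes to O(¬raise_flag → ¬anonymize_license); with O(¬raise_flag) we get O(¬anonymize_license).
Premise 2 is O(dim_lights → anonymize_license); contrapositively O(¬anonymize_license → ¬dim_lights). Since O(¬anonymize_license) holds, K gives O(¬dim_lights).
Applying K to premise 9 (O(¬dim_lights → ¬flag_appeal)) and O(¬dim_lights) yields O(¬flag_appeal).
Premises 3, 4, 8, 11 do not contribute to this derivation.
So O(¬flag_appeal) follows.

Yes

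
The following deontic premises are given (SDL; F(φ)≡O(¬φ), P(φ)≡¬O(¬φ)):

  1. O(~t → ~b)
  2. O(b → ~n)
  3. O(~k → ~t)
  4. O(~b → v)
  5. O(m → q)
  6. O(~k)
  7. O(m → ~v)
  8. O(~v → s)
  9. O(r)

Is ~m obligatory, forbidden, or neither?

Premise 6 states O(~k) outright.
From O(~k) and premise 3, O(~k → ~t), we obtain O(~t).
Applying K to premise 1 (O(~t → ~b)) and O(~t) yields O(~b).
Premise 4 is O(~b → v); since O(~b), deontic closure gives O(v).
Premise 7, O(m → ~v), contraposes to O(v → ~m); with O(v) we get O(~m).
Premises 2, 5, 8, 9 do not contribute to this derivation.
Hence ~m is obligatory.

Obligatory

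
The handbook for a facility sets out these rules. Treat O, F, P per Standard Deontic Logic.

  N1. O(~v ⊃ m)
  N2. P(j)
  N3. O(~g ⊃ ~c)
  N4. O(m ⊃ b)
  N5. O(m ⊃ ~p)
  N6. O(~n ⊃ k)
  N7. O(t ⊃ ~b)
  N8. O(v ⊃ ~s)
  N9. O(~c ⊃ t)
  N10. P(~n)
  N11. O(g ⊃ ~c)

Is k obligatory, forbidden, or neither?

Neither

Premise 6 is O(~n ⊃ k), but O(~n) is not derivable from the premises (the permission P(~n) asserts only ~O(n), not O(~n)), so it does not yield O(k).
No premise or chain of K-axiom applications forces O(k), and none forces O(~k). So k is neither obligatory nor forbidden under these norms.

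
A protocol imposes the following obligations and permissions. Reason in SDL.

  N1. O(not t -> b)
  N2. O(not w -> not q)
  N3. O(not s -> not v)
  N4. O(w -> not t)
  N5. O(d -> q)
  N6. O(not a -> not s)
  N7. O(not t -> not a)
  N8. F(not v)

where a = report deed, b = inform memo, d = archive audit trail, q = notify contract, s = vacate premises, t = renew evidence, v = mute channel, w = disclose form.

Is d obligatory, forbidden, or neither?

Forbidden

F(not v) at premise 8 means O(v).
The contrapositive of premise 3 (O(not s -> not v)) is O(v -> s), and O(v) is already established, so O(s).
Premise 6, O(not a -> not s), contraposes to O(s -> a); with O(s) we get O(a).
Premise 7 is O(not t -> not a); contrapositively O(a -> t). Since O(a) holds, K gives O(t).
Premise 4 is O(w -> not t); contrapositively O(t -> not w). Since O(t) holds, K gives O(not w).
With premise 2, O(not w -> not q), the K-axiom yields O(not q).
Premise 5, O(d -> q), contraposes to O(not q -> not d); with O(not q) we get O(not d).
Premise 1 does not contribute to this derivation.
Thus O(not d), which is F(d): d is forbidden.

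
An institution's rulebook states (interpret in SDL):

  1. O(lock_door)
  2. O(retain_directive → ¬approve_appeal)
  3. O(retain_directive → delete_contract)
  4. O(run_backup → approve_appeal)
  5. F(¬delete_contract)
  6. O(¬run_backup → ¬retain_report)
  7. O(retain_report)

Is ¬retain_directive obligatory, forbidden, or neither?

From premise 7 we have O(retain_report).
Premise 6, O(¬run_backup → ¬retain_report), contraposes to O(retain_report → run_backup); with O(retain_report) we get O(run_backup).
Applying K to premise 4 (O(run_backup → approve_appeal)) and O(run_backup) yields O(approve_appeal).
Premise 2, O(retain_directive → ¬approve_appeal), contraposes to O(approve_appeal → ¬retain_directive); with O(approve_appeal) we get O(¬retain_directive).
Premises 1, 3, 5 do not contribute to this derivation.
Hence ¬retain_directive is obligatory.

Obligatory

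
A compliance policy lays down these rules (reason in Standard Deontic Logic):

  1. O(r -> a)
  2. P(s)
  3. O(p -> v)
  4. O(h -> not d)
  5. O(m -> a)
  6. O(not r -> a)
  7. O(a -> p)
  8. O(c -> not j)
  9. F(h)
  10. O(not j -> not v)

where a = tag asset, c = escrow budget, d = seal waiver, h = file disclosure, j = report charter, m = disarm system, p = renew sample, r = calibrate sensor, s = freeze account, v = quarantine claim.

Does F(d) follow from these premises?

No

Premise 4 is O(h -> not d), but O(h) is not derivable from the premises, so it does not yield O(not d).
No other premise forces O(not d). An ideal world satisfying every premise can still have d true, so F(d) is not derivable.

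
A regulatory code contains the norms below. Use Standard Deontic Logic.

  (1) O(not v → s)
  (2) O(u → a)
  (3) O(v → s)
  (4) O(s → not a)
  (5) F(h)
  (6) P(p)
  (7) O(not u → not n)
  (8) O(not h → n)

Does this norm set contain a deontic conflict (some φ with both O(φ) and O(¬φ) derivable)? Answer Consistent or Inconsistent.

Inconsistent

Premises 1 and 3 cover both cases: O(not v → s) and O(v → s). Since not v ∨ v is a tautology, O(s) follows.
Applying K to premise 4 (O(s → not a)) and O(s) yields O(not a).
The contrapositive of premise 2 (O(u → a)) is O(not a → not u), and O(not a) is already established, so O(not u).
Premise 7 is O(not u → not n); since O(not u), deontic closure gives O(not n).
Premise 8 is O(not h → n); contrapositively O(not n → h). Since O(not n) holds, K gives O(h).
However, F(h) at premise 5 amounts to O(not h).
We now have both O(h) and O(not h) — h is simultaneously obligatory and forbidden, violating the D-axiom.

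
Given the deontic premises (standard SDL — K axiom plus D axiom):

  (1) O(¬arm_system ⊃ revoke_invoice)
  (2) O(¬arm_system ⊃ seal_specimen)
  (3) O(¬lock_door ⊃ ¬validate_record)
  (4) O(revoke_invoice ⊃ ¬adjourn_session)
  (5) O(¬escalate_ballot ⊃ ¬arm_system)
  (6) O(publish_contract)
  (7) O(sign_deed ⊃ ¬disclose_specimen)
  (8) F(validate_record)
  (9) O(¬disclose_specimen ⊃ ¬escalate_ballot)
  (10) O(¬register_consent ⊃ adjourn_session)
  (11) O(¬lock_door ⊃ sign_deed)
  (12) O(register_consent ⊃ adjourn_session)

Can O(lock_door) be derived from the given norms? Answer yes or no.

Premises 12 and 10 are O(register_consent ⊃ adjourn_session) and O(¬register_consent ⊃ adjourn_session); every ideal world satisfies register_consent or ¬register_consent, so in either case adjourn_session holds — hence O(adjourn_session).
The contrapositive of premise 4 (O(revoke_invoice ⊃ ¬adjourn_session)) is O(adjourn_session ⊃ ¬revoke_invoice), and O(adjourn_session) is already established, so O(¬revoke_invoice).
Premise 1 is O(¬arm_system ⊃ revoke_invoice); contrapositively O(¬revoke_invoice ⊃ arm_system). Since O(¬revoke_invoice) holds, K gives O(arm_system).
Premise 5 is O(¬escalate_ballot ⊃ ¬arm_system); contrapositively O(arm_system ⊃ escalate_ballot). Since O(arm_system) holds, K gives O(escalate_ballot).
The contrapositive of premise 9 (O(¬disclose_specimen ⊃ ¬escalate_ballot)) is O(escalate_ballot ⊃ disclose_specimen), and O(escalate_ballot) is already established, so O(disclose_specimen).
Premise 7, O(sign_deed ⊃ ¬disclose_specimen), contraposes to O(disclose_specimen ⊃ ¬sign_deed); with O(disclose_specimen) we get O(¬sign_deed).
Premise 11, O(¬lock_door ⊃ sign_deed), contraposes to O(¬sign_deed ⊃ lock_door); with O(¬sign_deed) we get O(lock_door).
Premises 2, 3, 6, 8 do not contribute to this derivation.
So O(lock_door) follows.

Yes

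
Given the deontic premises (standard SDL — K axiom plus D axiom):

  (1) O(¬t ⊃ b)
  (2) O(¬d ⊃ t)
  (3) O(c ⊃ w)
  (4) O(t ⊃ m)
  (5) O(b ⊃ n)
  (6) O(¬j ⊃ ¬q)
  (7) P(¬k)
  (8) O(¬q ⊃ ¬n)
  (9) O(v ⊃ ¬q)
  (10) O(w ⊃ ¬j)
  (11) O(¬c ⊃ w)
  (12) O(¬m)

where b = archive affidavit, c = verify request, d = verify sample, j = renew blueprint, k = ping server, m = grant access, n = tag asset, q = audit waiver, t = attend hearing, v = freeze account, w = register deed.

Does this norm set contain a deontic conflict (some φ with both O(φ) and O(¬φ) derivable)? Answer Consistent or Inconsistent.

By case analysis on ¬c: premise 11 gives O(¬c ⊃ w) and premise 3 gives O(c ⊃ w), so O(w) either way.
From O(w) and premise 10, O(w ⊃ ¬j), we obtain O(¬j).
Applying K to premise 6 (O(¬j ⊃ ¬q)) and O(¬j) yields O(¬q).
With premise 8, O(¬q ⊃ ¬n), the K-axiom yields O(¬n).
Premise 5 is O(b ⊃ n); contrapositively O(¬n ⊃ ¬b). Since O(¬n) holds, K gives O(¬b).
The contrapositive of premise 1 (O(¬t ⊃ b)) is O(¬b ⊃ t), and O(¬b) is already established, so O(t).
With premise 4, O(t ⊃ m), the K-axiom yields O(m).
Yet premise 12 states O(¬m).
We now have both O(m) and O(¬m) — m is simultaneously obligatory and forbidden, violating the D-axiom.

Inconsistent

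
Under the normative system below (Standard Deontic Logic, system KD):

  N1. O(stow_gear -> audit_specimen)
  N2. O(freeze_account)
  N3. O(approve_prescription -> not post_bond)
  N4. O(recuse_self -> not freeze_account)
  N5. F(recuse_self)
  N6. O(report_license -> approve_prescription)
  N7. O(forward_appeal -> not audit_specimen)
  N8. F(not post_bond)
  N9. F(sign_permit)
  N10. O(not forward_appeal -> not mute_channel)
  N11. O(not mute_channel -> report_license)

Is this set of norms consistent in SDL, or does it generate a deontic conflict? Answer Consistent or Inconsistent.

Premise 4 is O(recuse_self -> not freeze_account), but O(recuse_self) is not derivable from the premises, so it does not yield O(not freeze_account).
So O(not freeze_account) is not derivable, and the apparent clash with O(freeze_account) does not arise.
A world satisfying every obligation exists (e.g. approve_prescription=false, audit_specimen=false, forward_appeal=true, freeze_account=true, mute_channel=true, post_bond=true, recuse_self=false, report_license=false, sign_permit=false, stow_gear=false); no atom is both obligatory and forbidden, so the set is consistent.

Consistent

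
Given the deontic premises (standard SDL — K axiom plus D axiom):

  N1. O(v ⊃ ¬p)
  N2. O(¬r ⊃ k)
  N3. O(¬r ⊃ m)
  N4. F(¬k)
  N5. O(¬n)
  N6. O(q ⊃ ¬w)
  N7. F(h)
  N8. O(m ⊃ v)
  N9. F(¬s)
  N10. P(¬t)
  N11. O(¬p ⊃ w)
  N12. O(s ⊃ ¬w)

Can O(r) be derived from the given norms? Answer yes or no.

Yes

F(¬s) at premise 9 means O(s).
Premise 12 is O(s ⊃ ¬w); since O(s), deontic closure gives O(¬w).
Premise 11 is O(¬p ⊃ w); contrapositively O(¬w ⊃ p). Since O(¬w) holds, K gives O(p).
Premise 1 is O(v ⊃ ¬p); contrapositively O(p ⊃ ¬v). Since O(p) holds, K gives O(¬v).
The contrapositive of premise 8 (O(m ⊃ v)) is O(¬v ⊃ ¬m), and O(¬v) is already established, so O(¬m).
Premise 3 is O(¬r ⊃ m); contrapositively O(¬m ⊃ r). Since O(¬m) holds, K gives O(r).
Premises 2, 4, 5, 6, 7, 10 do not contribute to this derivation.
So O(r) follows.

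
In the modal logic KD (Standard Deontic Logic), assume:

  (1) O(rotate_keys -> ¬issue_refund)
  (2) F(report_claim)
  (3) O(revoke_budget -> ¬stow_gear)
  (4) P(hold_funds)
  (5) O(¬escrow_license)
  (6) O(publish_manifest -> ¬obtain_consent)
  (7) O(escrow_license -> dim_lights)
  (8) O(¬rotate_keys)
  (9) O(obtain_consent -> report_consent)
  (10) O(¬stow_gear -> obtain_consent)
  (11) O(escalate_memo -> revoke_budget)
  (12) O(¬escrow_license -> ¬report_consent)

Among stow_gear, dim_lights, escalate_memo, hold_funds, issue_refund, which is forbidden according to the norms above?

escalate_memo

Premise 5 gives O(¬escrow_license).
Premise 12 is O(¬escrow_license -> ¬report_consent); since O(¬escrow_license), deontic closure gives O(¬report_consent).
Premise 9, O(obtain_consent -> report_consent), contraposes to O(¬report_consent -> ¬obtain_consent); with O(¬report_consent) we get O(¬obtain_consent).
The contrapositive of premise 10 (O(¬stow_gear -> obtain_consent)) is O(¬obtain_consent -> stow_gear), and O(¬obtain_consent) is already established, so O(stow_gear).
Premise 3 is O(revoke_budget -> ¬stow_gear); contrapositively O(stow_gear -> ¬revoke_budget). Since O(stow_gear) holds, K gives O(¬revoke_budget).
Premise 11 is O(escalate_memo -> revoke_budget); contrapositively O(¬revoke_budget -> ¬escalate_memo). Since O(¬revoke_budget) holds, K gives O(¬escalate_memo).
So O(¬escalate_memo) holds, i.e. escalate_memo is forbidden. None of the other listed options is forbidden under the premises.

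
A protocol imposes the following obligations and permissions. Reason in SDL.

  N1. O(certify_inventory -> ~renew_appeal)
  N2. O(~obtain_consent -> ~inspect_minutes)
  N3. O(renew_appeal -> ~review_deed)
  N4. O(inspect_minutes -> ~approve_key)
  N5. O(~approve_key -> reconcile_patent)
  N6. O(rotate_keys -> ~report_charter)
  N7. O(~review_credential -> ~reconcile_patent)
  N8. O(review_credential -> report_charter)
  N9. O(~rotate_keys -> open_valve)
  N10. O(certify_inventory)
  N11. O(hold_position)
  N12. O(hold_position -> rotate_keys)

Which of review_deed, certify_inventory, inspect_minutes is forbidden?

inspect_minutes

Premise 11 states O(hold_position) outright.
Applying K to premise 12 (O(hold_position -> rotate_keys)) and O(hold_position) yields O(rotate_keys).
Premise 6 is O(rotate_keys -> ~report_charter); since O(rotate_keys), deontic closure gives O(~report_charter).
The contrapositive of premise 8 (O(review_credential -> report_charter)) is O(~report_charter -> ~review_credential), and O(~report_charter) is already established, so O(~review_credential).
With premise 7, O(~review_credential -> ~reconcile_patent), the K-axiom yields O(~reconcile_patent).
The contrapositive of premise 5 (O(~approve_key -> reconcile_patent)) is O(~reconcile_patent -> approve_key), and O(~reconcile_patent) is already established, so O(approve_key).
The contrapositive of premise 4 (O(inspect_minutes -> ~approve_key)) is O(approve_key -> ~inspect_minutes), and O(approve_key) is already established, so O(~inspect_minutes).
So O(~inspect_minutes) holds, i.e. inspect_minutes is forbidden. None of the other listed options is forbidden under the premises.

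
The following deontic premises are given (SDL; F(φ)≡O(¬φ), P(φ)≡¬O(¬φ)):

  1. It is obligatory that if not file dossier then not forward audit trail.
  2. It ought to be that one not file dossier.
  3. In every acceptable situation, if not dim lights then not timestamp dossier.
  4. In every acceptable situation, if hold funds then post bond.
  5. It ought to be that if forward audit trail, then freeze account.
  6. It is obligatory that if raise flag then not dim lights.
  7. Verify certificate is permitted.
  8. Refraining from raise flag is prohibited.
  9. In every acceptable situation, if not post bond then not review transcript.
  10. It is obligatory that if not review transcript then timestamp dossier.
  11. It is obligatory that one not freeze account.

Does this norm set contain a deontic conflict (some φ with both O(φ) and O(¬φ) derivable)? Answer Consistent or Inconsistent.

Consistent

Premise 5 is O(forward_audit_trail → freeze_account), but O(forward_audit_trail) is not derivable from the premises, so it does not yield O(freeze_account).
So O(freeze_account) is not derivable, and the apparent clash with O(¬freeze_account) does not arise.
A world satisfying every obligation exists (e.g. dim_lights=false, file_dossier=false, forward_audit_trail=false, freeze_account=false, hold_funds=false, post_bond=true, raise_flag=true, review_transcript=true, timestamp_dossier=false, verify_certificate=false); no atom is both obligatory and forbidden, so the set is consistent.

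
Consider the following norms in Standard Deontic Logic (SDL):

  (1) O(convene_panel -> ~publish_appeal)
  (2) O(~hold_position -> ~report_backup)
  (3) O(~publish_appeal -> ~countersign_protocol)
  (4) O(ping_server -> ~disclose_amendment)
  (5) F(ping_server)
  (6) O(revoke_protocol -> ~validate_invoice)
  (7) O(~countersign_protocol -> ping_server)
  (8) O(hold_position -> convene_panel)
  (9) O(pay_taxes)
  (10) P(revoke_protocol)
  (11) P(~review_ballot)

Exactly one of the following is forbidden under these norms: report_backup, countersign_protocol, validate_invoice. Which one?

report_backup

Premise 5 is F(ping_server), i.e. O(~ping_server).
The contrapositive of premise 7 (O(~countersign_protocol -> ping_server)) is O(~ping_server -> countersign_protocol), and O(~ping_server) is already established, so O(countersign_protocol).
Premise 3 is O(~publish_appeal -> ~countersign_protocol); contrapositively O(countersign_protocol -> publish_appeal). Since O(countersign_protocol) holds, K gives O(publish_appeal).
Premise 1 is O(convene_panel -> ~publish_appeal); contrapositively O(publish_appeal -> ~convene_panel). Since O(publish_appeal) holds, K gives O(~convene_panel).
The contrapositive of premise 8 (O(hold_position -> convene_panel)) is O(~convene_panel -> ~hold_position), and O(~convene_panel) is already established, so O(~hold_position).
From O(~hold_position) and premise 2, O(~hold_position -> ~report_backup), we obtain O(~report_backup).
So O(~report_backup) holds, i.e. report_backup is forbidden. None of the other listed options is forbidden under the premises.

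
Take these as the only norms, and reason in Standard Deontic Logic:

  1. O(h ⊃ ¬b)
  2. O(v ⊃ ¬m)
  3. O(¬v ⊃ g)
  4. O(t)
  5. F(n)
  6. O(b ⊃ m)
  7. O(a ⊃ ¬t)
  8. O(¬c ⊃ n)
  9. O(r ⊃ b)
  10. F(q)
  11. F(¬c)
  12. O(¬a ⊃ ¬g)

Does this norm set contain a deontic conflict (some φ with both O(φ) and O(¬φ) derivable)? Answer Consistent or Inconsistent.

Premise 8 is O(¬c ⊃ n), but O(¬c) is not derivable from the premises, so it does not yield O(n).
So O(n) is not derivable, and the apparent clash with O(¬n) does not arise.
A world satisfying every obligation exists (e.g. a=false, b=false, c=true, g=false, h=false, m=false, n=false, q=false, r=false, t=true, v=true); no atom is both obligatory and forbidden, so the set is consistent.

Consistent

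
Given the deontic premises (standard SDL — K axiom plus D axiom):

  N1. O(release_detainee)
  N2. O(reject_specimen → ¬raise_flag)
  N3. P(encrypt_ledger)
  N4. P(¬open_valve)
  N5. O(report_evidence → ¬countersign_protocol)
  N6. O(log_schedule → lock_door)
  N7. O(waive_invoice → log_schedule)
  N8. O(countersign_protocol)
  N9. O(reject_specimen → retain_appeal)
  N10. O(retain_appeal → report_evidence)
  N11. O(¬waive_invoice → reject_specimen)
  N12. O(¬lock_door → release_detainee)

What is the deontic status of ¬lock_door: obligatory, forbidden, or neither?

Premise 8 states O(countersign_protocol) outright.
Premise 5 is O(report_evidence → ¬countersign_protocol); contrapositively O(countersign_protocol → ¬report_evidence). Since O(countersign_protocol) holds, K gives O(¬report_evidence).
Premise 10, O(retain_appeal → report_evidence), contraposes to O(¬report_evidence → ¬retain_appeal); with O(¬report_evidence) we get O(¬retain_appeal).
Premise 9, O(reject_specimen → retain_appeal), contraposes to O(¬retain_appeal → ¬reject_specimen); with O(¬retain_appeal) we get O(¬reject_specimen).
Premise 11, O(¬waive_invoice → reject_specimen), contraposes to O(¬reject_specimen → waive_invoice); with O(¬reject_specimen) we get O(waive_invoice).
Premise 7 is O(waive_invoice → log_schedule); since O(waive_invoice), deontic closure gives O(log_schedule).
From O(log_schedule) and premise 6, O(log_schedule → lock_door), we obtain O(lock_door).
Premises 1, 2, 3, 4, 12 do not contribute to this derivation.
Thus O(lock_door), which is F(¬lock_door): ¬lock_door is forbidden.

Forbidden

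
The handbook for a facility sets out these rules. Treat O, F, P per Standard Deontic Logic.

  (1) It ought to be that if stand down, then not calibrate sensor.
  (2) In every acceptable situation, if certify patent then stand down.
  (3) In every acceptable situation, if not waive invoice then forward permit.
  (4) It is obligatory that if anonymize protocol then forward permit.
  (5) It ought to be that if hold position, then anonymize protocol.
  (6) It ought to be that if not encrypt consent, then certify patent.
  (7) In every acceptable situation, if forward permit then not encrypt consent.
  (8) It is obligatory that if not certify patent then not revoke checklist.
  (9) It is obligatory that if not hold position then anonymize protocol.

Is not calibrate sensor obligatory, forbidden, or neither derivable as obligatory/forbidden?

By case analysis on hold_position: premise 5 gives O(hold_position → anonymize_protocol) and premise 9 gives O(¬hold_position → anonymize_protocol), so O(anonymize_protocol) either way.
From O(anonymize_protocol) and premise 4, O(anonymize_protocol → forward_permit), we obtain O(forward_permit).
From O(forward_permit) and premise 7, O(forward_permit → ¬encrypt_consent), we obtain O(¬encrypt_consent).
Premise 6 is O(¬encrypt_consent → certify_patent); since O(¬encrypt_consent), deontic closure gives O(certify_patent).
With premise 2, O(certify_patent → stand_down), the K-axiom yields O(stand_down).
Premise 1 is O(stand_down → ¬calibrate_sensor); since O(stand_down), deontic closure gives O(¬calibrate_sensor).
Premises 3, 8 do not contribute to this derivation.
Hence ¬calibrate_sensor is obligatory.

Obligatory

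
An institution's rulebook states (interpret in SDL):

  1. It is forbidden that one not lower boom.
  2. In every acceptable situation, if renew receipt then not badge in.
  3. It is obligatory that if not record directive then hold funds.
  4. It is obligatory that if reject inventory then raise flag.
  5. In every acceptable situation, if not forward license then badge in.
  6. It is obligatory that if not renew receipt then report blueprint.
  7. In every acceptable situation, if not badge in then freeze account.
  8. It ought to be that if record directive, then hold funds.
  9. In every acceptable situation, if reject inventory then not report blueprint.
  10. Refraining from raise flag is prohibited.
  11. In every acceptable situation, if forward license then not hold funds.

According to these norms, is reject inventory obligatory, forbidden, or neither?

By case analysis on record_directive: premise 8 gives O(record_directive → hold_funds) and premise 3 gives O(¬record_directive → hold_funds), so O(hold_funds) either way.
Premise 11 is O(forward_license → ¬hold_funds); contrapositively O(hold_funds → ¬forward_license). Since O(hold_funds) holds, K gives O(¬forward_license).
With premise 5, O(¬forward_license → badge_in), the K-axiom yields O(badge_in).
The contrapositive of premise 2 (O(renew_receipt → ¬badge_in)) is O(badge_in → ¬renew_receipt), and O(badge_in) is already established, so O(¬renew_receipt).
Premise 6 is O(¬renew_receipt → report_blueprint); since O(¬renew_receipt), deontic closure gives O(report_blueprint).
Premise 9, O(reject_inventory → ¬report_blueprint), contraposes to O(report_blueprint → ¬reject_inventory); with O(report_blueprint) we get O(¬reject_inventory).
Premises 1, 4, 7, 10 do not contribute to this derivation.
Thus O(¬reject_inventory), which is F(reject_inventory): reject_inventory is forbidden.

Forbidden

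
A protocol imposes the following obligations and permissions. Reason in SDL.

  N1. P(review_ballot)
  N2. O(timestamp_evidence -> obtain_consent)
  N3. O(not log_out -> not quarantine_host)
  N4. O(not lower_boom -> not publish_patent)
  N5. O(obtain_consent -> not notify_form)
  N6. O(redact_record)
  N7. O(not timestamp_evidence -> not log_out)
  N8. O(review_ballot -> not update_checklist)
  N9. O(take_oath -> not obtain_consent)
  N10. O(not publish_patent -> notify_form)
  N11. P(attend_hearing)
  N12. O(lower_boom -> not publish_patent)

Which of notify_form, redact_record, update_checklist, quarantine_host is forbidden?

Premises 4 and 12 are O(not lower_boom -> not publish_patent) and O(lower_boom -> not publish_patent); every ideal world satisfies not lower_boom or lower_boom, so in either case not publish_patent holds — hence O(not publish_patent).
From O(not publish_patent) and premise 10, O(not publish_patent -> notify_form), we obtain O(notify_form).
Premise 5, O(obtain_consent -> not notify_form), contraposes to O(notify_form -> not obtain_consent); with O(notify_form) we get O(not obtain_consent).
Premise 2 is O(timestamp_evidence -> obtain_consent); contrapositively O(not obtain_consent -> not timestamp_evidence). Since O(not obtain_consent) holds, K gives O(not timestamp_evidence).
With premise 7, O(not timestamp_evidence -> not log_out), the K-axiom yields O(not log_out).
From O(not log_out) and premise 3, O(not log_out -> not quarantine_host), we obtain O(not quarantine_host).
So O(not quarantine_host) holds, i.e. quarantine_host is forbidden. None of the other listed options is forbidden under the premises.

quarantine_host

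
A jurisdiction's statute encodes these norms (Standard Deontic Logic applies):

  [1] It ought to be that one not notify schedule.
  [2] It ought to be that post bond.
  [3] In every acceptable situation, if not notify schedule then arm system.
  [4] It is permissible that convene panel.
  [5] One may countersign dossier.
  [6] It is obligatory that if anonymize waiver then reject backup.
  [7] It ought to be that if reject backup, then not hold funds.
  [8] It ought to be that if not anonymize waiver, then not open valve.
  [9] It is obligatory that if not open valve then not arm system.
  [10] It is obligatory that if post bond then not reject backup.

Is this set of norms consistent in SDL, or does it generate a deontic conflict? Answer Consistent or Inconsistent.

Inconsistent

Premise 2 states O(post_bond) outright.
Applying K to premise 10 (O(post_bond → ¬reject_backup)) and O(post_bond) yields O(¬reject_backup).
The contrapositive of premise 6 (O(anonymize_waiver → reject_backup)) is O(¬reject_backup → ¬anonymize_waiver), and O(¬reject_backup) is already established, so O(¬anonymize_waiver).
Premise 8 is O(¬anonymize_waiver → ¬open_valve); since O(¬anonymize_waiver), deontic closure gives O(¬open_valve).
Applying K to premise 9 (O(¬open_valve → ¬arm_system)) and O(¬open_valve) yields O(¬arm_system).
Premise 3 is O(¬notify_schedule → arm_system); contrapositively O(¬arm_system → notify_schedule). Since O(¬arm_system) holds, K gives O(notify_schedule).
However, premise 1 gives O(¬notify_schedule).
We now have both O(notify_schedule) and O(¬notify_schedule) — notify_schedule is simultaneously obligatory and forbidden, violating the D-axiom.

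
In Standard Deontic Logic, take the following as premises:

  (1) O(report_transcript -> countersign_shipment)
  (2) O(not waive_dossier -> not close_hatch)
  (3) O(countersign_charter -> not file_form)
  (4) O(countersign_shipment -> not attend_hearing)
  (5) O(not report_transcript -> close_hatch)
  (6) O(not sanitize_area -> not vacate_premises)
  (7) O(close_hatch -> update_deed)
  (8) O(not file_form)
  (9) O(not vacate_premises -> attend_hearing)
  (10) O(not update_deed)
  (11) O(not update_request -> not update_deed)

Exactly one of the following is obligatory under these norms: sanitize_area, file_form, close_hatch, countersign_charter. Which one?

Premise 10 states O(not update_deed) outright.
The contrapositive of premise 7 (O(close_hatch -> update_deed)) is O(not update_deed -> not close_hatch), and O(not update_deed) is already established, so O(not close_hatch).
Premise 5 is O(not report_transcript -> close_hatch); contrapositively O(not close_hatch -> report_transcript). Since O(not close_hatch) holds, K gives O(report_transcript).
With premise 1, O(report_transcript -> countersign_shipment), the K-axiom yields O(countersign_shipment).
Applying K to premise 4 (O(countersign_shipment -> not attend_hearing)) and O(countersign_shipment) yields O(not attend_hearing).
The contrapositive of premise 9 (O(not vacate_premises -> attend_hearing)) is O(not attend_hearing -> vacate_premises), and O(not attend_hearing) is already established, so O(vacate_premises).
The contrapositive of premise 6 (O(not sanitize_area -> not vacate_premises)) is O(vacate_premises -> sanitize_area), and O(vacate_premises) is already established, so O(sanitize_area).
So O(sanitize_area) holds — sanitize_area is obligatory. None of the other listed options is made obligatory by any chain of premises.

sanitize_area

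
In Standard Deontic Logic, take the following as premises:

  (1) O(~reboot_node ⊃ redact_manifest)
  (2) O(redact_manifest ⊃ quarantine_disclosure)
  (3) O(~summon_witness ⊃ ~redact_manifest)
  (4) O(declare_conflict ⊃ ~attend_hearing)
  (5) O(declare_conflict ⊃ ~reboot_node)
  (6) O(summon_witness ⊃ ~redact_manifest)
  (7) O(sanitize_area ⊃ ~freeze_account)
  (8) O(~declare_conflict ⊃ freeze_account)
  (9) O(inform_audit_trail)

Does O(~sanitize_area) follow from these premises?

By case analysis on ~summon_witness: premise 3 gives O(~summon_witness ⊃ ~redact_manifest) and premise 6 gives O(summon_witness ⊃ ~redact_manifest), so O(~redact_manifest) either way.
The contrapositive of premise 1 (O(~reboot_node ⊃ redact_manifest)) is O(~redact_manifest ⊃ reboot_node), and O(~redact_manifest) is already established, so O(reboot_node).
Premise 5, O(declare_conflict ⊃ ~reboot_node), contraposes to O(reboot_node ⊃ ~declare_conflict); with O(reboot_node) we get O(~declare_conflict).
From O(~declare_conflict) and premise 8, O(~declare_conflict ⊃ freeze_account), we obtain O(freeze_account).
Premise 7 is O(sanitize_area ⊃ ~freeze_account); contrapositively O(freeze_account ⊃ ~sanitize_area). Since O(freeze_account) holds, K gives O(~sanitize_area).
Premises 2, 4, 9 do not contribute to this derivation.
So O(~sanitize_area) follows.

Yes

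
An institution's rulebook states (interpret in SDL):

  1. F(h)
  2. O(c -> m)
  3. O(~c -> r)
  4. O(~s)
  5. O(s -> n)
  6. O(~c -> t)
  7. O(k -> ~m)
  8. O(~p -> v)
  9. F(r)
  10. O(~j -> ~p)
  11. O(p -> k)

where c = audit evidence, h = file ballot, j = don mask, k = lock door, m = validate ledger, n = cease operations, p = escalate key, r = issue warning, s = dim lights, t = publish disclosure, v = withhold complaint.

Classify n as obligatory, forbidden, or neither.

Premise 5 is O(s -> n), but O(s) is not derivable from the premises, so it does not yield O(n).
No premise or chain of K-axiom applications forces O(n), and none forces O(~n). So n is neither obligatory nor forbidden under these norms.

Neither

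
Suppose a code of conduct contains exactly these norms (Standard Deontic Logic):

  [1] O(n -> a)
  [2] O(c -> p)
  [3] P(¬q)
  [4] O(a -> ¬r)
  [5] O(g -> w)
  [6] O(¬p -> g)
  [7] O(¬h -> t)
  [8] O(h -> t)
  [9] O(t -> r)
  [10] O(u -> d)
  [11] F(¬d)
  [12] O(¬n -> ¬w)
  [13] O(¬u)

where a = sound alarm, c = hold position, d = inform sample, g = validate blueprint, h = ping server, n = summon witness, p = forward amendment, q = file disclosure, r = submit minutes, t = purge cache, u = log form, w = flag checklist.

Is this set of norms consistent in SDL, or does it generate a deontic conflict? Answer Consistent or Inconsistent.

Consistent

Premise 10 is O(u -> d); even if O(d) held, inferring O(u) would be affirming the consequent — invalid.
So O(u) is not derivable, and the apparent clash with O(¬u) does not arise.
A world satisfying every obligation exists (e.g. a=false, c=false, d=true, g=false, h=false, n=false, p=true, q=false, r=true, t=true, u=false, w=false); no atom is both obligatory and forbidden, so the set is consistent.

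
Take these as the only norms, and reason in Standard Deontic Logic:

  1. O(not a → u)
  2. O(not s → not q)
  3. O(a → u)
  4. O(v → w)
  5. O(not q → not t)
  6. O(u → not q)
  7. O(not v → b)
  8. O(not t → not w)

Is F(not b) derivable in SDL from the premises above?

Yes

Premises 1 and 3 are O(not a → u) and O(a → u); every ideal world satisfies not a or a, so in either case u holds — hence O(u).
Applying K to premise 6 (O(u → not q)) and O(u) yields O(not q).
Premise 5 is O(not q → not t); since O(not q), deontic closure gives O(not t).
Premise 8 is O(not t → not w); since O(not t), deontic closure gives O(not w).
The contrapositive of premise 4 (O(v → w)) is O(not w → not v), and O(not w) is already established, so O(not v).
From O(not v) and premise 7, O(not v → b), we obtain O(b).
Premise 2 does not contribute to this derivation.
So O(b) holds, i.e. F(not b). The claim follows.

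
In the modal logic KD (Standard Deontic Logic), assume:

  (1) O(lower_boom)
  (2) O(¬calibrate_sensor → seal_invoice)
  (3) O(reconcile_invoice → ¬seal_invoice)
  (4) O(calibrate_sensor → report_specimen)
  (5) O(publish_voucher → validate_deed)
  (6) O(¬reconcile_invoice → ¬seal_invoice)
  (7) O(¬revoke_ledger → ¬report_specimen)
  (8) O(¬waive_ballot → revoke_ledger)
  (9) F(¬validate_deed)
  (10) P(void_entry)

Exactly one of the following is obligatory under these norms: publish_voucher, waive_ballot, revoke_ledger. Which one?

By case analysis on ¬reconcile_invoice: premise 6 gives O(¬reconcile_invoice → ¬seal_invoice) and premise 3 gives O(reconcile_invoice → ¬seal_invoice), so O(¬seal_invoice) either way.
The contrapositive of premise 2 (O(¬calibrate_sensor → seal_invoice)) is O(¬seal_invoice → calibrate_sensor), and O(¬seal_invoice) is already established, so O(calibrate_sensor).
Premise 4 is O(calibrate_sensor → report_specimen); since O(calibrate_sensor), deontic closure gives O(report_specimen).
Premise 7 is O(¬revoke_ledger → ¬report_specimen); contrapositively O(report_specimen → revoke_ledger). Since O(report_specimen) holds, K gives O(revoke_ledger).
So O(revoke_ledger) holds — revoke_ledger is obligatory. None of the other listed options is made obligatory by any chain of premises.

revoke_ledger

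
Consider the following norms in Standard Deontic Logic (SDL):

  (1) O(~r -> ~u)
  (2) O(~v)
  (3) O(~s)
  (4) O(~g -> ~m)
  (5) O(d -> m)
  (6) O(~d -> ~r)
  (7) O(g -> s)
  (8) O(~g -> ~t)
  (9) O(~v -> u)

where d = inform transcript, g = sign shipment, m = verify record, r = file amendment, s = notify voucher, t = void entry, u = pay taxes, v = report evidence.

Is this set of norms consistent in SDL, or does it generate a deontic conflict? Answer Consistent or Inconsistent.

Premise 2 gives O(~v).
From O(~v) and premise 9, O(~v -> u), we obtain O(u).
The contrapositive of premise 1 (O(~r -> ~u)) is O(u -> r), and O(u) is already established, so O(r).
The contrapositive of premise 6 (O(~d -> ~r)) is O(r -> d), and O(r) is already established, so O(d).
From O(d) and premise 5, O(d -> m), we obtain O(m).
Premise 4, O(~g -> ~m), contraposes to O(m -> g); with O(m) we get O(g).
With premise 7, O(g -> s), the K-axiom yields O(s).
Yet premise 3 states O(~s).
We now have both O(s) and O(~s) — s is simultaneously obligatory and forbidden, violating the D-axiom.

Inconsistent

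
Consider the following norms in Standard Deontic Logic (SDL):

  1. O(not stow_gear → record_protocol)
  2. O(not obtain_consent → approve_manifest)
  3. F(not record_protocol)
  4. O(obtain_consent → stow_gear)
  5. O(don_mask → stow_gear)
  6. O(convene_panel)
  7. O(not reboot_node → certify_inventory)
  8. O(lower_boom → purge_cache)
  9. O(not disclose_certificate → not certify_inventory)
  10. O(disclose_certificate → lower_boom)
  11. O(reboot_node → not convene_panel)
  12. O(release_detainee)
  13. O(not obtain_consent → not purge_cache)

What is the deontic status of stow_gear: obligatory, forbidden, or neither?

Obligatory

Premise 6 gives O(convene_panel).
Premise 11, O(reboot_node → not convene_panel), contraposes to O(convene_panel → not reboot_node); with O(convene_panel) we get O(not reboot_node).
Applying K to premise 7 (O(not reboot_node → certify_inventory)) and O(not reboot_node) yields O(certify_inventory).
Premise 9, O(not disclose_certificate → not certify_inventory), contraposes to O(certify_inventory → disclose_certificate); with O(certify_inventory) we get O(disclose_certificate).
From O(disclose_certificate) and premise 10, O(disclose_certificate → lower_boom), we obtain O(lower_boom).
From O(lower_boom) and premise 8, O(lower_boom → purge_cache), we obtain O(purge_cache).
The contrapositive of premise 13 (O(not obtain_consent → not purge_cache)) is O(purge_cache → obtain_consent), and O(purge_cache) is already established, so O(obtain_consent).
Applying K to premise 4 (O(obtain_consent → stow_gear)) and O(obtain_consent) yields O(stow_gear).
Premises 1, 2, 3, 5, 12 do not contribute to this derivation.
Hence stow_gear is obligatory.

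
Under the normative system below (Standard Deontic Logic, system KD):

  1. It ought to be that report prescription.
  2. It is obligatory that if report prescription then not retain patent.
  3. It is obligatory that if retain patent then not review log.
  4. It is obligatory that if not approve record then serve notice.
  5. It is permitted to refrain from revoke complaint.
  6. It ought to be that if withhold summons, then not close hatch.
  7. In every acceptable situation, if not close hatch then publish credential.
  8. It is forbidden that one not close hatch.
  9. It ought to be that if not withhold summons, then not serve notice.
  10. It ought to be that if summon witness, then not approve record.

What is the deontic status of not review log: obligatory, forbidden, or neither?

Neither

Premise 3 is O(retain_patent → ¬review_log), but O(retain_patent) is not derivable from the premises, so it does not yield O(¬review_log).
No premise or chain of K-axiom applications forces O(¬review_log), and none forces O(review_log). So ¬review_log is neither obligatory nor forbidden under these norms.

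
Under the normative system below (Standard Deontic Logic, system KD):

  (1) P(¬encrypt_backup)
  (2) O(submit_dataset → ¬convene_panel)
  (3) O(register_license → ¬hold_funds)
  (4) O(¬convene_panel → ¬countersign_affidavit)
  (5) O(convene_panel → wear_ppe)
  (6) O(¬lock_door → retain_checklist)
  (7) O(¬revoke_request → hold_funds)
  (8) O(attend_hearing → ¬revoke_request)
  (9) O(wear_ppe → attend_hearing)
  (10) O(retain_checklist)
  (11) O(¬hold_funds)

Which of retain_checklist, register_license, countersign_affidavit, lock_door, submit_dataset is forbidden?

countersign_affidavit

Premise 11 gives O(¬hold_funds).
The contrapositive of premise 7 (O(¬revoke_request → hold_funds)) is O(¬hold_funds → revoke_request), and O(¬hold_funds) is already established, so O(revoke_request).
Premise 8 is O(attend_hearing → ¬revoke_request); contrapositively O(revoke_request → ¬attend_hearing). Since O(revoke_request) holds, K gives O(¬attend_hearing).
The contrapositive of premise 9 (O(wear_ppe → attend_hearing)) is O(¬attend_hearing → ¬wear_ppe), and O(¬attend_hearing) is already established, so O(¬wear_ppe).
The contrapositive of premise 5 (O(convene_panel → wear_ppe)) is O(¬wear_ppe → ¬convene_panel), and O(¬wear_ppe) is already established, so O(¬convene_panel).
Applying K to premise 4 (O(¬convene_panel → ¬countersign_affidavit)) and O(¬convene_panel) yields O(¬countersign_affidavit).
So O(¬countersign_affidavit) holds, i.e. countersign_affidavit is forbidden. None of the other listed options is forbidden under the premises.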